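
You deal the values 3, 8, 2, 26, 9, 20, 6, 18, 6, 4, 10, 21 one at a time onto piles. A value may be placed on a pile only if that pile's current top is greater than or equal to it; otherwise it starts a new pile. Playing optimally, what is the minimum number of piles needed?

Place each on the leftmost legal pile:
3 → new pile 1 (tops now [3])
8 → new pile 2 (tops now [3, 8])
2 → pile 1 (tops now [2, 8])
26 → new pile 3 (tops now [2, 8, 26])
9 → pile 3 (tops now [2, 8, 9])
20 → new pile 4 (tops now [2, 8, 9, 20])
6 → pile 2 (tops now [2, 6, 9, 20])
18 → pile 4 (tops now [2, 6, 9, 18])
6 → pile 2 (tops now [2, 6, 9, 18])
4 → pile 2 (tops now [2, 4, 9, 18])
10 → pile 4 (tops now [2, 4, 9, 10])
21 → new pile 5 (tops now [2, 4, 9, 10, 21])
Five piles.

5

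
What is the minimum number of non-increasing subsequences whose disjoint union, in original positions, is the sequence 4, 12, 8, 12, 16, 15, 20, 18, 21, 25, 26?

8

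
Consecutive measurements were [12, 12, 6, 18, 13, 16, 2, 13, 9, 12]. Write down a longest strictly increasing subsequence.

Patience tails give the LIS length; then backtrack through the dp parents:
12 → extends → [12]
12 → already a tail → [12]
6 → replaces 12 → [6]
18 → extends → [6, 18]
13 → replaces 18 → [6, 13]
16 → extends → [6, 13, 16]
2 → replaces 6 → [2, 13, 16]
13 → already a tail → [2, 13, 16]
9 → replaces 13 → [2, 9, 16]
12 → replaces 16 → [2, 9, 12]
Length 3; one witness is 12, 13, 16.

12, 13, 16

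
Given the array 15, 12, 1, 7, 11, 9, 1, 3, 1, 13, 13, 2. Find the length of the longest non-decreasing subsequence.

Track the smallest tail for each achievable length (allowing ties):
15 → extends → [15]
12 → replaces 15 → [12]
1 → replaces 12 → [1]
7 → extends → [1, 7]
11 → extends → [1, 7, 11]
9 → replaces 11 → [1, 7, 9]
1 → replaces 7 → [1, 1, 9]
3 → replaces 9 → [1, 1, 3]
1 → replaces 3 → [1, 1, 1]
13 → extends → [1, 1, 1, 13]
13 → extends → [1, 1, 1, 13, 13]
2 → replaces 13 → [1, 1, 1, 2, 13]
Five tails, so the longest non-decreasing subsequence has length 5 (e.g. 1, 7, 11, 13, 13).

5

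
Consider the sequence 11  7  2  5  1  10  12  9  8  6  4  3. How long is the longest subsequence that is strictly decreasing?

Negate each value so 'decreasing' becomes 'increasing', then run patience tails on the negated sequence:
-11 → extends → [-11]
-7 → extends → [-11, -7]
-2 → extends → [-11, -7, -2]
-5 → replaces -2 → [-11, -7, -5]
-1 → extends → [-11, -7, -5, -1]
-10 → replaces -7 → [-11, -10, -5, -1]
-12 → replaces -11 → [-12, -10, -5, -1]
-9 → replaces -5 → [-12, -10, -9, -1]
-8 → replaces -1 → [-12, -10, -9, -8]
-6 → extends → [-12, -10, -9, -8, -6]
-4 → extends → [-12, -10, -9, -8, -6, -4]
-3 → extends → [-12, -10, -9, -8, -6, -4, -3]
Seven tails, so the longest strictly decreasing subsequence of the original has length 7.

7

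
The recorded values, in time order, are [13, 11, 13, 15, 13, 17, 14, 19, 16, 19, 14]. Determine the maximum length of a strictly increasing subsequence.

5

Track the smallest tail for each achievable length (strict):
13 → extends → [13]
11 → replaces 13 → [11]
13 → extends → [11, 13]
15 → extends → [11, 13, 15]
13 → already a tail → [11, 13, 15]
17 → extends → [11, 13, 15, 17]
14 → replaces 15 → [11, 13, 14, 17]
19 → extends → [11, 13, 14, 17, 19]
16 → replaces 17 → [11, 13, 14, 16, 19]
19 → already a tail → [11, 13, 14, 16, 19]
14 → already a tail → [11, 13, 14, 16, 19]
Five tails, so the longest strictly increasing subsequence has length 5 (e.g. 11, 13, 15, 17, 19).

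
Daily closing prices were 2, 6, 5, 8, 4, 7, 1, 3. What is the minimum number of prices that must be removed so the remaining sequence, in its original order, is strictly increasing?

5

Fewest deletions = n − (longest strictly increasing subsequence).
Patience tails:
2 → extends → [2]
6 → extends → [2, 6]
5 → replaces 6 → [2, 5]
8 → extends → [2, 5, 8]
4 → replaces 5 → [2, 4, 8]
7 → replaces 8 → [2, 4, 7]
1 → replaces 2 → [1, 4, 7]
3 → replaces 4 → [1, 3, 7]
Longest strictly increasing subsequence has length 3, so deletions = 8 − 3 = 5.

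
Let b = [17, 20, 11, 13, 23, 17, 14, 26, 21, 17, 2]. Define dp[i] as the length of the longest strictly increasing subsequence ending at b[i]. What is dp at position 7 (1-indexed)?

dp[i] = 1 + max{dp[j] : j<i, b[j]<b[i]} (or 1 if no such j):
i:      1  2  3  4  5  6  7  8  9 10 11
b[i]:  17 20 11 13 23 17 14 26 21 17  2
dp:     1  2  1  2  3  3  3  4  4  4  1
At index 7 the value is 3.

3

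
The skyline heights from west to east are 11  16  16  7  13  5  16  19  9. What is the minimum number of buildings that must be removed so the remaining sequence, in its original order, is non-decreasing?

Fewest deletions = n − (longest non-decreasing subsequence).
Patience tails:
11 → extends → [11]
16 → extends → [11, 16]
16 → extends → [11, 16, 16]
7 → replaces 11 → [7, 16, 16]
13 → replaces 16 → [7, 13, 16]
5 → replaces 7 → [5, 13, 16]
16 → extends → [5, 13, 16, 16]
19 → extends → [5, 13, 16, 16, 19]
9 → replaces 13 → [5, 9, 16, 16, 19]
Longest non-decreasing subsequence has length 5, so deletions = 9 − 5 = 4.

4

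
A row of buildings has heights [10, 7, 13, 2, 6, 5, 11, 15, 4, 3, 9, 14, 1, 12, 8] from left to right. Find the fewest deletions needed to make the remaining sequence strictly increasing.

11

Fewest deletions = n − (longest strictly increasing subsequence).
Patience tails:
10 → extends → [10]
7 → replaces 10 → [7]
13 → extends → [7, 13]
2 → replaces 7 → [2, 13]
6 → replaces 13 → [2, 6]
5 → replaces 6 → [2, 5]
11 → extends → [2, 5, 11]
15 → extends → [2, 5, 11, 15]
4 → replaces 5 → [2, 4, 11, 15]
3 → replaces 4 → [2, 3, 11, 15]
9 → replaces 11 → [2, 3, 9, 15]
14 → replaces 15 → [2, 3, 9, 14]
1 → replaces 2 → [1, 3, 9, 14]
12 → replaces 14 → [1, 3, 9, 12]
8 → replaces 9 → [1, 3, 8, 12]
Longest strictly increasing subsequence has length 4, so deletions = 15 − 4 = 11.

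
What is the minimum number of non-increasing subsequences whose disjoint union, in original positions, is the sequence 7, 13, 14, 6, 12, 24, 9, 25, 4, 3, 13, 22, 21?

The minimum number of non-increasing subsequences covering a sequence equals the length of its longest strictly increasing subsequence.
LIS length is 5 (e.g. 7, 13, 14, 24, 25), so 5 piles are needed.

5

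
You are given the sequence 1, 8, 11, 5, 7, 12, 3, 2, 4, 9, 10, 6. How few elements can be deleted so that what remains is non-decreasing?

7

Fewest deletions = n − (longest non-decreasing subsequence).
i:      1  2  3  4  5  6  7  8  9 10 11 12
a[i]:   1  8 11  5  7 12  3  2  4  9 10  6
dp:     1  2  3  2  3  4  2  2  3  4  5  4
max dp = 5, so deletions = 12 − 5 = 7.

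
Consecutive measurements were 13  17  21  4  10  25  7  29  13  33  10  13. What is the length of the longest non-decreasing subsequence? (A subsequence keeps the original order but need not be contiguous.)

6

Track the smallest tail for each achievable length (allowing ties):
13 → extends → [13]
17 → extends → [13, 17]
21 → extends → [13, 17, 21]
4 → replaces 13 → [4, 17, 21]
10 → replaces 17 → [4, 10, 21]
25 → extends → [4, 10, 21, 25]
7 → replaces 10 → [4, 7, 21, 25]
29 → extends → [4, 7, 21, 25, 29]
13 → replaces 21 → [4, 7, 13, 25, 29]
33 → extends → [4, 7, 13, 25, 29, 33]
10 → replaces 13 → [4, 7, 10, 25, 29, 33]
13 → replaces 25 → [4, 7, 10, 13, 29, 33]
Six tails, so the longest non-decreasing subsequence has length 6 (e.g. 13, 17, 21, 25, 29, 33).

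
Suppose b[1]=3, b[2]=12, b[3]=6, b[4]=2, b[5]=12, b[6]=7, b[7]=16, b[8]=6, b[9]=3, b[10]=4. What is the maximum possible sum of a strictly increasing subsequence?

37

Let S[i] be the best sum of a strictly increasing subsequence ending at i:
i:      1  2  3  4  5  6  7  8  9 10
b[i]:   3 12  6  2 12  7 16  6  3  4
S:      3 15  9  2 21 16 37  9  5  9
Maximum is 37 (e.g. 3 + 6 + 12 + 16).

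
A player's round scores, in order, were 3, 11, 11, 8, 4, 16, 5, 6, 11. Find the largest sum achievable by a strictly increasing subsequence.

30

Let S[i] be the best sum of a strictly increasing subsequence ending at i:
i:      1  2  3  4  5  6  7  8  9
a[i]:   3 11 11  8  4 16  5  6 11
S:      3 14 14 11  7 30 12 18 29
Maximum is 30 (e.g. 3 + 11 + 16).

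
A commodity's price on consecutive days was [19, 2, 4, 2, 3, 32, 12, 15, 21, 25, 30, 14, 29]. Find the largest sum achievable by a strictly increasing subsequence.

109

Let S[i] be the best sum of a strictly increasing subsequence ending at i:
i:       1   2   3   4   5   6   7   8   9  10  11  12  13
a[i]:   19   2   4   2   3  32  12  15  21  25  30  14  29
S:      19   2   6   2   5  51  18  33  54  79 109  32 108
Maximum is 109 (e.g. 2 + 4 + 12 + 15 + 21 + 25 + 30).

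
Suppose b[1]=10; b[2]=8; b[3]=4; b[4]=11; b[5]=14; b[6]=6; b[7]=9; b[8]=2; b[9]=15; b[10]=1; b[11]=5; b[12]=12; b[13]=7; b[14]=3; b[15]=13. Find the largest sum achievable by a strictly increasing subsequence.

50

Let S[i] be the best sum of a strictly increasing subsequence ending at i:
i:      1  2  3  4  5  6  7  8  9 10 11 12 13 14 15
b[i]:  10  8  4 11 14  6  9  2 15  1  5 12  7  3 13
S:     10  8  4 21 35 10 19  2 50  1  9 33 17  5 46
Maximum is 50 (e.g. 10 + 11 + 14 + 15).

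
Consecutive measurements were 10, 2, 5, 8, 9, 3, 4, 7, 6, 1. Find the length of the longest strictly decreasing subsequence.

5

Let dp[i] be the longest strictly decreasing subsequence ending at i:
i:      1  2  3  4  5  6  7  8  9 10
a[i]:  10  2  5  8  9  3  4  7  6  1
dp:     1  2  2  2  2  3  3  3  4  5
Maximum is 5.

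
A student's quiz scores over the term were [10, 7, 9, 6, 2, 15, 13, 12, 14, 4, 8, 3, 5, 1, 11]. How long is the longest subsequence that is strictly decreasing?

Negate each value so 'decreasing' becomes 'increasing', then run patience tails on the negated sequence:
-10 → extends → [-10]
-7 → extends → [-10, -7]
-9 → replaces -7 → [-10, -9]
-6 → extends → [-10, -9, -6]
-2 → extends → [-10, -9, -6, -2]
-15 → replaces -10 → [-15, -9, -6, -2]
-13 → replaces -9 → [-15, -13, -6, -2]
-12 → replaces -6 → [-15, -13, -12, -2]
-14 → replaces -13 → [-15, -14, -12, -2]
-4 → replaces -2 → [-15, -14, -12, -4]
-8 → replaces -4 → [-15, -14, -12, -8]
-3 → extends → [-15, -14, -12, -8, -3]
-5 → replaces -3 → [-15, -14, -12, -8, -5]
-1 → extends → [-15, -14, -12, -8, -5, -1]
-11 → replaces -8 → [-15, -14, -12, -11, -5, -1]
Six tails, so the longest strictly decreasing subsequence of the original has length 6.

6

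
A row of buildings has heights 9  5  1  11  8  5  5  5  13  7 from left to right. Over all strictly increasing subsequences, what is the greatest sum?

Let S[i] be the best sum of a strictly increasing subsequence ending at i:
i:      1  2  3  4  5  6  7  8  9 10
a[i]:   9  5  1 11  8  5  5  5 13  7
S:      9  5  1 20 13  6  6  6 33 13
Maximum is 33 (e.g. 9 + 11 + 13).

33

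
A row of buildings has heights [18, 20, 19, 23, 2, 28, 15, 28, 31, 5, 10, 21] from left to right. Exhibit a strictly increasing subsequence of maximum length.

18, 20, 23, 28, 31

Patience tails give the LIS length; then backtrack through the dp parents:
18 → extends → [18]
20 → extends → [18, 20]
19 → replaces 20 → [18, 19]
23 → extends → [18, 19, 23]
2 → replaces 18 → [2, 19, 23]
28 → extends → [2, 19, 23, 28]
15 → replaces 19 → [2, 15, 23, 28]
28 → already a tail → [2, 15, 23, 28]
31 → extends → [2, 15, 23, 28, 31]
5 → replaces 15 → [2, 5, 23, 28, 31]
10 → replaces 23 → [2, 5, 10, 28, 31]
21 → replaces 28 → [2, 5, 10, 21, 31]
Length 5; one witness is 18, 20, 23, 28, 31.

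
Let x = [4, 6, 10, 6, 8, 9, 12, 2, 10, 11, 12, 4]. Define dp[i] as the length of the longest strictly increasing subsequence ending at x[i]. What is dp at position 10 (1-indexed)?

dp[i] = 1 + max{dp[j] : j<i, x[j]<x[i]} (or 1 if no such j):
i:      1  2  3  4  5  6  7  8  9 10 11 12
x[i]:   4  6 10  6  8  9 12  2 10 11 12  4
dp:     1  2  3  2  3  4  5  1  5  6  7  2
At index 10 the value is 6.

6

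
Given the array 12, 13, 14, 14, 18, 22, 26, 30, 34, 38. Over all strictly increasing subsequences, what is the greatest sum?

207

Let S[i] be the best sum of a strictly increasing subsequence ending at i:
i:       1   2   3   4   5   6   7   8   9  10
a[i]:   12  13  14  14  18  22  26  30  34  38
S:      12  25  39  39  57  79 105 135 169 207
Maximum is 207 (e.g. 12 + 13 + 14 + 18 + 22 + 26 + 30 + 34 + 38).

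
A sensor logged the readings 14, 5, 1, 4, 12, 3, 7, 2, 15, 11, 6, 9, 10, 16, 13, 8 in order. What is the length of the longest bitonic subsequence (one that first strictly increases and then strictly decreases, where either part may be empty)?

inc[i] = longest strictly increasing subsequence ending at i; dec[i] = longest strictly decreasing subsequence starting at i:
i:      1  2  3  4  5  6  7  8  9 10 11 12 13 14 15 16
a[i]:  14  5  1  4 12  3  7  2 15 11  6  9 10 16 13  8
inc:    1  1  1  2  3  2  3  2  4  4  3  4  5  6  6  4
dec:    5  4  1  3  4  2  2  1  4  3  1  2  2  3  2  1
Best peak at i=14 (value 16): inc=6, dec=3, length 6+3−1 = 8.

8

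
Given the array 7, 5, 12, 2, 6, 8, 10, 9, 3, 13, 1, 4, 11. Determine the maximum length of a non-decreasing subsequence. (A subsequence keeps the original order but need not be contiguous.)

Track the smallest tail for each achievable length (allowing ties):
7 → extends → [7]
5 → replaces 7 → [5]
12 → extends → [5, 12]
2 → replaces 5 → [2, 12]
6 → replaces 12 → [2, 6]
8 → extends → [2, 6, 8]
10 → extends → [2, 6, 8, 10]
9 → replaces 10 → [2, 6, 8, 9]
3 → replaces 6 → [2, 3, 8, 9]
13 → extends → [2, 3, 8, 9, 13]
1 → replaces 2 → [1, 3, 8, 9, 13]
4 → replaces 8 → [1, 3, 4, 9, 13]
11 → replaces 13 → [1, 3, 4, 9, 11]
Five tails, so the longest non-decreasing subsequence has length 5 (e.g. 5, 6, 8, 10, 13).

5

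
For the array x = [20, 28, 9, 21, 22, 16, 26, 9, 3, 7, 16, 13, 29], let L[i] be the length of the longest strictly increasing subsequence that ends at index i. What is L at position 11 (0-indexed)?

dp[i] = 1 + max{dp[j] : j<i, x[j]<x[i]} (or 1 if no such j):
i:      0  1  2  3  4  5  6  7  8  9 10 11 12
x[i]:  20 28  9 21 22 16 26  9  3  7 16 13 29
dp:     1  2  1  2  3  2  4  1  1  2  3  3  5
At index 11 the value is 3.

3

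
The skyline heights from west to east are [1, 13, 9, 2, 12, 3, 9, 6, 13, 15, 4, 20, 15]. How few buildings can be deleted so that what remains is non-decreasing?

Fewest deletions = n − (longest non-decreasing subsequence).
i:      1  2  3  4  5  6  7  8  9 10 11 12 13
a[i]:   1 13  9  2 12  3  9  6 13 15  4 20 15
dp:     1  2  2  2  3  3  4  4  5  6  4  7  7
max dp = 7, so deletions = 13 − 7 = 6.

6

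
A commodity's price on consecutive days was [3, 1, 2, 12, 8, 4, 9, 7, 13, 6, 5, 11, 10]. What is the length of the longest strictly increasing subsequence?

Track the smallest tail for each achievable length (strict):
3 → extends → [3]
1 → replaces 3 → [1]
2 → extends → [1, 2]
12 → extends → [1, 2, 12]
8 → replaces 12 → [1, 2, 8]
4 → replaces 8 → [1, 2, 4]
9 → extends → [1, 2, 4, 9]
7 → replaces 9 → [1, 2, 4, 7]
13 → extends → [1, 2, 4, 7, 13]
6 → replaces 7 → [1, 2, 4, 6, 13]
5 → replaces 6 → [1, 2, 4, 5, 13]
11 → replaces 13 → [1, 2, 4, 5, 11]
10 → replaces 11 → [1, 2, 4, 5, 10]
Five tails, so the longest strictly increasing subsequence has length 5 (e.g. 1, 2, 8, 9, 13).

5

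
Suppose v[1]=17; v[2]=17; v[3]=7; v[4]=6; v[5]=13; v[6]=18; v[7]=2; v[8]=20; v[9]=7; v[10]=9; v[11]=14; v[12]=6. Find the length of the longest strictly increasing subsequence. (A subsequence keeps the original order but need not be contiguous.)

Track the smallest tail for each achievable length (strict):
17 → extends → [17]
17 → already a tail → [17]
7 → replaces 17 → [7]
6 → replaces 7 → [6]
13 → extends → [6, 13]
18 → extends → [6, 13, 18]
2 → replaces 6 → [2, 13, 18]
20 → extends → [2, 13, 18, 20]
7 → replaces 13 → [2, 7, 18, 20]
9 → replaces 18 → [2, 7, 9, 20]
14 → replaces 20 → [2, 7, 9, 14]
6 → replaces 7 → [2, 6, 9, 14]
Four tails, so the longest strictly increasing subsequence has length 4 (e.g. 7, 13, 18, 20).

4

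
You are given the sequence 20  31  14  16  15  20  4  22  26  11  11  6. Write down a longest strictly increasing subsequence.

Patience tails give the LIS length; then backtrack through the dp parents:
20 → extends → [20]
31 → extends → [20, 31]
14 → replaces 20 → [14, 31]
16 → replaces 31 → [14, 16]
15 → replaces 16 → [14, 15]
20 → extends → [14, 15, 20]
4 → replaces 14 → [4, 15, 20]
22 → extends → [4, 15, 20, 22]
26 → extends → [4, 15, 20, 22, 26]
11 → replaces 15 → [4, 11, 20, 22, 26]
11 → already a tail → [4, 11, 20, 22, 26]
6 → replaces 11 → [4, 6, 20, 22, 26]
Length 5; one witness is 14, 16, 20, 22, 26.

14, 16, 20, 22, 26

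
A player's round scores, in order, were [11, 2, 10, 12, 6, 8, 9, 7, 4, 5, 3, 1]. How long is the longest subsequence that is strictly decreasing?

7

Let dp[i] be the longest strictly decreasing subsequence ending at i:
i:      1  2  3  4  5  6  7  8  9 10 11 12
a[i]:  11  2 10 12  6  8  9  7  4  5  3  1
dp:     1  2  2  1  3  3  3  4  5  5  6  7
Maximum is 7.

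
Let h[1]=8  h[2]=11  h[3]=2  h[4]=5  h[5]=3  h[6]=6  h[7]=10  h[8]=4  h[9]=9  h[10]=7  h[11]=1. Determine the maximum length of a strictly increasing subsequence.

4

Let dp[i] be the length of the longest such subsequence ending at index i:
i:      1  2  3  4  5  6  7  8  9 10 11
h[i]:   8 11  2  5  3  6 10  4  9  7  1
dp:     1  2  1  2  2  3  4  3  4  4  1
Maximum dp value is 4.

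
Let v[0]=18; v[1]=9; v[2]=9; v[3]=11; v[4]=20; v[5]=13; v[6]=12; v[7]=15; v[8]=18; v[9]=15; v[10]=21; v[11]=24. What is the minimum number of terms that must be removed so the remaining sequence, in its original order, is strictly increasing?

5

Fewest deletions = n − (longest strictly increasing subsequence).
Patience tails:
18 → extends → [18]
9 → replaces 18 → [9]
9 → already a tail → [9]
11 → extends → [9, 11]
20 → extends → [9, 11, 20]
13 → replaces 20 → [9, 11, 13]
12 → replaces 13 → [9, 11, 12]
15 → extends → [9, 11, 12, 15]
18 → extends → [9, 11, 12, 15, 18]
15 → already a tail → [9, 11, 12, 15, 18]
21 → extends → [9, 11, 12, 15, 18, 21]
24 → extends → [9, 11, 12, 15, 18, 21, 24]
Longest strictly increasing subsequence has length 7, so deletions = 12 − 7 = 5.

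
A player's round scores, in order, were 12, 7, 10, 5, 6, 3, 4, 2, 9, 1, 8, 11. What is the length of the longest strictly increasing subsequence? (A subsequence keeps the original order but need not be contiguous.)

Track the smallest tail for each achievable length (strict):
12 → extends → [12]
7 → replaces 12 → [7]
10 → extends → [7, 10]
5 → replaces 7 → [5, 10]
6 → replaces 10 → [5, 6]
3 → replaces 5 → [3, 6]
4 → replaces 6 → [3, 4]
2 → replaces 3 → [2, 4]
9 → extends → [2, 4, 9]
1 → replaces 2 → [1, 4, 9]
8 → replaces 9 → [1, 4, 8]
11 → extends → [1, 4, 8, 11]
Four tails, so the longest strictly increasing subsequence has length 4 (e.g. 5, 6, 9, 11).

4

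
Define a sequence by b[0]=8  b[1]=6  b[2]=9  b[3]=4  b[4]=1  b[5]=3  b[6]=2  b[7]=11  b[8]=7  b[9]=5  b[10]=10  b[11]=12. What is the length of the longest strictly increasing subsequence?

5

Track the smallest tail for each achievable length (strict):
8 → extends → [8]
6 → replaces 8 → [6]
9 → extends → [6, 9]
4 → replaces 6 → [4, 9]
1 → replaces 4 → [1, 9]
3 → replaces 9 → [1, 3]
2 → replaces 3 → [1, 2]
11 → extends → [1, 2, 11]
7 → replaces 11 → [1, 2, 7]
5 → replaces 7 → [1, 2, 5]
10 → extends → [1, 2, 5, 10]
12 → extends → [1, 2, 5, 10, 12]
Five tails, so the longest strictly increasing subsequence has length 5 (e.g. 1, 3, 7, 10, 12).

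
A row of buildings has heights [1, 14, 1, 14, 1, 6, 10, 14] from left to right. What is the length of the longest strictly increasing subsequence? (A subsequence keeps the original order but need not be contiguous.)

Let dp[i] be the length of the longest such subsequence ending at index i:
i:      1  2  3  4  5  6  7  8
a[i]:   1 14  1 14  1  6 10 14
dp:     1  2  1  2  1  2  3  4
Maximum dp value is 4.

4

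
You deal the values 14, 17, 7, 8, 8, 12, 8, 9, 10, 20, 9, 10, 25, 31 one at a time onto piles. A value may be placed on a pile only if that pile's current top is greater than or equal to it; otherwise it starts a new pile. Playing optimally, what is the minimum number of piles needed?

Place each on the leftmost legal pile:
14 → new pile 1 (tops now [14])
17 → new pile 2 (tops now [14, 17])
7 → pile 1 (tops now [7, 17])
8 → pile 2 (tops now [7, 8])
8 → pile 2 (tops now [7, 8])
12 → new pile 3 (tops now [7, 8, 12])
8 → pile 2 (tops now [7, 8, 12])
9 → pile 3 (tops now [7, 8, 9])
10 → new pile 4 (tops now [7, 8, 9, 10])
20 → new pile 5 (tops now [7, 8, 9, 10, 20])
9 → pile 3 (tops now [7, 8, 9, 10, 20])
10 → pile 4 (tops now [7, 8, 9, 10, 20])
25 → new pile 6 (tops now [7, 8, 9, 10, 20, 25])
31 → new pile 7 (tops now [7, 8, 9, 10, 20, 25, 31])
Seven piles.

7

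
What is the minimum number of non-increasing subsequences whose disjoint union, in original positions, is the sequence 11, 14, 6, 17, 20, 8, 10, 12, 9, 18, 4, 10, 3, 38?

The minimum number of non-increasing subsequences covering a sequence equals the length of its longest strictly increasing subsequence.
LIS length is 6 (e.g. 6, 8, 10, 12, 18, 38), so 6 piles are needed.

6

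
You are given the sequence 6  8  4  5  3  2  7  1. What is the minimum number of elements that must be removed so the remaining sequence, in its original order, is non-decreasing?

Fewest deletions = n − (longest non-decreasing subsequence).
i:     1 2 3 4 5 6 7 8
a[i]:  6 8 4 5 3 2 7 1
dp:    1 2 1 2 1 1 3 1
max dp = 3, so deletions = 8 − 3 = 5.

5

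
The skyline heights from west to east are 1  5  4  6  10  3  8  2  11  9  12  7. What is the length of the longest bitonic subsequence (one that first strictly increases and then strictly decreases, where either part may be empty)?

inc[i] = longest strictly increasing subsequence ending at i; dec[i] = longest strictly decreasing subsequence starting at i:
i:      1  2  3  4  5  6  7  8  9 10 11 12
a[i]:   1  5  4  6 10  3  8  2 11  9 12  7
inc:    1  2  2  3  4  2  4  2  5  5  6  4
dec:    1  4  3  3  3  2  2  1  3  2  2  1
Best peak at i=9 (value 11): inc=5, dec=3, length 5+3−1 = 7.

7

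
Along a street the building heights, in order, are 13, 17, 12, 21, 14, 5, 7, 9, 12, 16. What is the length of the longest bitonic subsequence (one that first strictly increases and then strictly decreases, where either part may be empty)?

inc[i] = longest strictly increasing subsequence ending at i; dec[i] = longest strictly decreasing subsequence starting at i:
i:      1  2  3  4  5  6  7  8  9 10
a[i]:  13 17 12 21 14  5  7  9 12 16
inc:    1  2  1  3  2  1  2  3  4  5
dec:    3  3  2  3  2  1  1  1  1  1
Best peak at i=4 (value 21): inc=3, dec=3, length 3+3−1 = 5.

5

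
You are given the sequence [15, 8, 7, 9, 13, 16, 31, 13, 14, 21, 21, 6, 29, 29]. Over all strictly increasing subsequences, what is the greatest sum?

Let S[i] be the best sum of a strictly increasing subsequence ending at i:
i:      1  2  3  4  5  6  7  8  9 10 11 12 13 14
a[i]:  15  8  7  9 13 16 31 13 14 21 21  6 29 29
S:     15  8  7 17 30 46 77 30 44 67 67  6 96 96
Maximum is 96 (e.g. 8 + 9 + 13 + 16 + 21 + 29).

96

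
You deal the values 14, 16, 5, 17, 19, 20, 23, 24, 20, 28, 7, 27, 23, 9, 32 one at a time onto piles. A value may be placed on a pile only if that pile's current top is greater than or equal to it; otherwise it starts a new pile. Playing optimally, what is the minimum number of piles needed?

Place each on the leftmost legal pile:
14 → new pile 1 (tops now [14])
16 → new pile 2 (tops now [14, 16])
5 → pile 1 (tops now [5, 16])
17 → new pile 3 (tops now [5, 16, 17])
19 → new pile 4 (tops now [5, 16, 17, 19])
20 → new pile 5 (tops now [5, 16, 17, 19, 20])
23 → new pile 6 (tops now [5, 16, 17, 19, 20, 23])
24 → new pile 7 (tops now [5, 16, 17, 19, 20, 23, 24])
20 → pile 5 (tops now [5, 16, 17, 19, 20, 23, 24])
28 → new pile 8 (tops now [5, 16, 17, 19, 20, 23, 24, 28])
7 → pile 2 (tops now [5, 7, 17, 19, 20, 23, 24, 28])
27 → pile 8 (tops now [5, 7, 17, 19, 20, 23, 24, 27])
23 → pile 6 (tops now [5, 7, 17, 19, 20, 23, 24, 27])
9 → pile 3 (tops now [5, 7, 9, 19, 20, 23, 24, 27])
32 → new pile 9 (tops now [5, 7, 9, 19, 20, 23, 24, 27, 32])
Nine piles.

9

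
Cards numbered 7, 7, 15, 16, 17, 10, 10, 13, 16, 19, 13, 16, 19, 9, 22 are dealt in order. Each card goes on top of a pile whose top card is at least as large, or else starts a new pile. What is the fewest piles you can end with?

6

The minimum number of non-increasing subsequences covering a sequence equals the length of its longest strictly increasing subsequence.
LIS length is 6 (e.g. 7, 15, 16, 17, 19, 22), so 6 piles are needed.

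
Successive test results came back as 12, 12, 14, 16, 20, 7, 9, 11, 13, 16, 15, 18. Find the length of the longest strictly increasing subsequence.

6

Let dp[i] be the length of the longest such subsequence ending at index i:
i:      1  2  3  4  5  6  7  8  9 10 11 12
a[i]:  12 12 14 16 20  7  9 11 13 16 15 18
dp:     1  1  2  3  4  1  2  3  4  5  5  6
Maximum dp value is 6.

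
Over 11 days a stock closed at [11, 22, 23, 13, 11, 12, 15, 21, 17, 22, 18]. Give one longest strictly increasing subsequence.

11, 13, 15, 21, 22

Patience tails give the LIS length; then backtrack through the dp parents:
11 → extends → [11]
22 → extends → [11, 22]
23 → extends → [11, 22, 23]
13 → replaces 22 → [11, 13, 23]
11 → already a tail → [11, 13, 23]
12 → replaces 13 → [11, 12, 23]
15 → replaces 23 → [11, 12, 15]
21 → extends → [11, 12, 15, 21]
17 → replaces 21 → [11, 12, 15, 17]
22 → extends → [11, 12, 15, 17, 22]
18 → replaces 22 → [11, 12, 15, 17, 18]
Length 5; one witness is 11, 13, 15, 21, 22.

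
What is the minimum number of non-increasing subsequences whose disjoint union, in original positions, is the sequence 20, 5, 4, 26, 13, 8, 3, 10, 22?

4

The minimum number of non-increasing subsequences covering a sequence equals the length of its longest strictly increasing subsequence.
LIS length is 4 (e.g. 5, 8, 10, 22), so 4 piles are needed.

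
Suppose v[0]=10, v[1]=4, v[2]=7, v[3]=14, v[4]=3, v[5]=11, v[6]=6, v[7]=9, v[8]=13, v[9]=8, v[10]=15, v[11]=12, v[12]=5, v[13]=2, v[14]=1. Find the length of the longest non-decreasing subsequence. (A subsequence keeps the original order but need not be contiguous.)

Let dp[i] be the length of the longest such subsequence ending at index i:
i:      0  1  2  3  4  5  6  7  8  9 10 11 12 13 14
v[i]:  10  4  7 14  3 11  6  9 13  8 15 12  5  2  1
dp:     1  1  2  3  1  3  2  3  4  3  5  4  2  1  1
Maximum dp value is 5.

5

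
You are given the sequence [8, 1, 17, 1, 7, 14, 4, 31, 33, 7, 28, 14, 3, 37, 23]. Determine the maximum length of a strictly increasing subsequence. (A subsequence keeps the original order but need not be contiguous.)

Track the smallest tail for each achievable length (strict):
8 → extends → [8]
1 → replaces 8 → [1]
17 → extends → [1, 17]
1 → already a tail → [1, 17]
7 → replaces 17 → [1, 7]
14 → extends → [1, 7, 14]
4 → replaces 7 → [1, 4, 14]
31 → extends → [1, 4, 14, 31]
33 → extends → [1, 4, 14, 31, 33]
7 → replaces 14 → [1, 4, 7, 31, 33]
28 → replaces 31 → [1, 4, 7, 28, 33]
14 → replaces 28 → [1, 4, 7, 14, 33]
3 → replaces 4 → [1, 3, 7, 14, 33]
37 → extends → [1, 3, 7, 14, 33, 37]
23 → replaces 33 → [1, 3, 7, 14, 23, 37]
Six tails, so the longest strictly increasing subsequence has length 6 (e.g. 1, 7, 14, 31, 33, 37).

6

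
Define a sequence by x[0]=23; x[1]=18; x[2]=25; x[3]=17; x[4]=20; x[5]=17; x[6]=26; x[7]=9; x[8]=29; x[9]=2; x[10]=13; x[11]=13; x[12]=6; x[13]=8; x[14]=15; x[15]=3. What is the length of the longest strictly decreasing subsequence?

6

Negate each value so 'decreasing' becomes 'increasing', then run patience tails on the negated sequence:
-23 → extends → [-23]
-18 → extends → [-23, -18]
-25 → replaces -23 → [-25, -18]
-17 → extends → [-25, -18, -17]
-20 → replaces -18 → [-25, -20, -17]
-17 → already a tail → [-25, -20, -17]
-26 → replaces -25 → [-26, -20, -17]
-9 → extends → [-26, -20, -17, -9]
-29 → replaces -26 → [-29, -20, -17, -9]
-2 → extends → [-29, -20, -17, -9, -2]
-13 → replaces -9 → [-29, -20, -17, -13, -2]
-13 → already a tail → [-29, -20, -17, -13, -2]
-6 → replaces -2 → [-29, -20, -17, -13, -6]
-8 → replaces -6 → [-29, -20, -17, -13, -8]
-15 → replaces -13 → [-29, -20, -17, -15, -8]
-3 → extends → [-29, -20, -17, -15, -8, -3]
Six tails, so the longest strictly decreasing subsequence of the original has length 6.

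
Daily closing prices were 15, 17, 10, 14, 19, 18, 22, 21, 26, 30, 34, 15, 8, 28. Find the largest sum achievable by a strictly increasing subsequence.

Let S[i] be the best sum of a strictly increasing subsequence ending at i:
i:       1   2   3   4   5   6   7   8   9  10  11  12  13  14
a[i]:   15  17  10  14  19  18  22  21  26  30  34  15   8  28
S:      15  32  10  24  51  50  73  72  99 129 163  39   8 127
Maximum is 163 (e.g. 15 + 17 + 19 + 22 + 26 + 30 + 34).

163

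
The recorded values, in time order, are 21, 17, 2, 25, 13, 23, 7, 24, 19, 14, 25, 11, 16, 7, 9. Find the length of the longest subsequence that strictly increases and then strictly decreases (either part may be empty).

8

inc[i] = longest strictly increasing subsequence ending at i; dec[i] = longest strictly decreasing subsequence starting at i:
i:      1  2  3  4  5  6  7  8  9 10 11 12 13 14 15
a[i]:  21 17  2 25 13 23  7 24 19 14 25 11 16  7  9
inc:    1  1  1  2  2  3  2  4  3  3  5  3  4  2  3
dec:    5  4  1  6  3  5  1  5  4  3  3  2  2  1  1
Best peak at i=8 (value 24): inc=4, dec=5, length 4+5−1 = 8.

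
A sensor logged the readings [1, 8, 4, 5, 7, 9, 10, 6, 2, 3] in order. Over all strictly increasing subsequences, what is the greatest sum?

Let S[i] be the best sum of a strictly increasing subsequence ending at i:
i:      1  2  3  4  5  6  7  8  9 10
a[i]:   1  8  4  5  7  9 10  6  2  3
S:      1  9  5 10 17 26 36 16  3  6
Maximum is 36 (e.g. 1 + 4 + 5 + 7 + 9 + 10).

36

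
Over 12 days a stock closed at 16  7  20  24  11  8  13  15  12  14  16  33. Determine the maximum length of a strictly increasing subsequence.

6

Let dp[i] be the length of the longest such subsequence ending at index i:
i:      1  2  3  4  5  6  7  8  9 10 11 12
a[i]:  16  7 20 24 11  8 13 15 12 14 16 33
dp:     1  1  2  3  2  2  3  4  3  4  5  6
Maximum dp value is 6.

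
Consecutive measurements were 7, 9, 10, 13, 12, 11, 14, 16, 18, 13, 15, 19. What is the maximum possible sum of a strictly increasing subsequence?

106

Let S[i] be the best sum of a strictly increasing subsequence ending at i:
i:       1   2   3   4   5   6   7   8   9  10  11  12
a[i]:    7   9  10  13  12  11  14  16  18  13  15  19
S:       7  16  26  39  38  37  53  69  87  51  68 106
Maximum is 106 (e.g. 7 + 9 + 10 + 13 + 14 + 16 + 18 + 19).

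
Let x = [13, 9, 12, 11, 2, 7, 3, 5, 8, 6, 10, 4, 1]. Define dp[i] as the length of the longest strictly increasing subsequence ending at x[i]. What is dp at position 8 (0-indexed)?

dp[i] = 1 + max{dp[j] : j<i, x[j]<x[i]} (or 1 if no such j):
i:      0  1  2  3  4  5  6  7  8  9 10 11 12
x[i]:  13  9 12 11  2  7  3  5  8  6 10  4  1
dp:     1  1  2  2  1  2  2  3  4  4  5  3  1
At index 8 the value is 4.

4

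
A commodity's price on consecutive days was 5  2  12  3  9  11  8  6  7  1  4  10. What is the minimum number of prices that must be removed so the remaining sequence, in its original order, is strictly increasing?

7

Fewest deletions = n − (longest strictly increasing subsequence).
Patience tails:
5 → extends → [5]
2 → replaces 5 → [2]
12 → extends → [2, 12]
3 → replaces 12 → [2, 3]
9 → extends → [2, 3, 9]
11 → extends → [2, 3, 9, 11]
8 → replaces 9 → [2, 3, 8, 11]
6 → replaces 8 → [2, 3, 6, 11]
7 → replaces 11 → [2, 3, 6, 7]
1 → replaces 2 → [1, 3, 6, 7]
4 → replaces 6 → [1, 3, 4, 7]
10 → extends → [1, 3, 4, 7, 10]
Longest strictly increasing subsequence has length 5, so deletions = 12 − 5 = 7.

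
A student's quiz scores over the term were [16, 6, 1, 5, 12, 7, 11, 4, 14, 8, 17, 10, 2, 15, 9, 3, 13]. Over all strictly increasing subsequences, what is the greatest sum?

Let S[i] be the best sum of a strictly increasing subsequence ending at i:
i:      1  2  3  4  5  6  7  8  9 10 11 12 13 14 15 16 17
a[i]:  16  6  1  5 12  7 11  4 14  8 17 10  2 15  9  3 13
S:     16  6  1  6 18 13 24  5 38 21 55 31  3 53 30  6 44
Maximum is 55 (e.g. 1 + 5 + 7 + 11 + 14 + 17).

55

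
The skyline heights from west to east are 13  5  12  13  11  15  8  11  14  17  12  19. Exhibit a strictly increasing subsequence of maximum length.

5, 12, 13, 15, 17, 19

Patience tails give the LIS length; then backtrack through the dp parents:
13 → extends → [13]
5 → replaces 13 → [5]
12 → extends → [5, 12]
13 → extends → [5, 12, 13]
11 → replaces 12 → [5, 11, 13]
15 → extends → [5, 11, 13, 15]
8 → replaces 11 → [5, 8, 13, 15]
11 → replaces 13 → [5, 8, 11, 15]
14 → replaces 15 → [5, 8, 11, 14]
17 → extends → [5, 8, 11, 14, 17]
12 → replaces 14 → [5, 8, 11, 12, 17]
19 → extends → [5, 8, 11, 12, 17, 19]
Length 6; one witness is 5, 12, 13, 15, 17, 19.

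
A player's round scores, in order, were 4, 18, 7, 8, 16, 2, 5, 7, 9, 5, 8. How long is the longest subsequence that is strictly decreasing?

4

Negate each value so 'decreasing' becomes 'increasing', then run patience tails on the negated sequence:
-4 → extends → [-4]
-18 → replaces -4 → [-18]
-7 → extends → [-18, -7]
-8 → replaces -7 → [-18, -8]
-16 → replaces -8 → [-18, -16]
-2 → extends → [-18, -16, -2]
-5 → replaces -2 → [-18, -16, -5]
-7 → replaces -5 → [-18, -16, -7]
-9 → replaces -7 → [-18, -16, -9]
-5 → extends → [-18, -16, -9, -5]
-8 → replaces -5 → [-18, -16, -9, -8]
Four tails, so the longest strictly decreasing subsequence of the original has length 4.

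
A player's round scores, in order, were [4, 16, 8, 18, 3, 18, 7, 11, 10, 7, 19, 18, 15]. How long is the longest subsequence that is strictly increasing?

Let dp[i] be the length of the longest such subsequence ending at index i:
i:      1  2  3  4  5  6  7  8  9 10 11 12 13
a[i]:   4 16  8 18  3 18  7 11 10  7 19 18 15
dp:     1  2  2  3  1  3  2  3  3  2  4  4  4
Maximum dp value is 4.

4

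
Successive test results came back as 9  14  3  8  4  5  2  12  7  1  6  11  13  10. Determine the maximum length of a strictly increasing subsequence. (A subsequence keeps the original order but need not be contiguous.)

Track the smallest tail for each achievable length (strict):
9 → extends → [9]
14 → extends → [9, 14]
3 → replaces 9 → [3, 14]
8 → replaces 14 → [3, 8]
4 → replaces 8 → [3, 4]
5 → extends → [3, 4, 5]
2 → replaces 3 → [2, 4, 5]
12 → extends → [2, 4, 5, 12]
7 → replaces 12 → [2, 4, 5, 7]
1 → replaces 2 → [1, 4, 5, 7]
6 → replaces 7 → [1, 4, 5, 6]
11 → extends → [1, 4, 5, 6, 11]
13 → extends → [1, 4, 5, 6, 11, 13]
10 → replaces 11 → [1, 4, 5, 6, 10, 13]
Six tails, so the longest strictly increasing subsequence has length 6 (e.g. 3, 4, 5, 7, 11, 13).

6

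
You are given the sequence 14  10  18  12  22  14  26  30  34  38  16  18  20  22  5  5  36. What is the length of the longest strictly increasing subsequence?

Track the smallest tail for each achievable length (strict):
14 → extends → [14]
10 → replaces 14 → [10]
18 → extends → [10, 18]
12 → replaces 18 → [10, 12]
22 → extends → [10, 12, 22]
14 → replaces 22 → [10, 12, 14]
26 → extends → [10, 12, 14, 26]
30 → extends → [10, 12, 14, 26, 30]
34 → extends → [10, 12, 14, 26, 30, 34]
38 → extends → [10, 12, 14, 26, 30, 34, 38]
16 → replaces 26 → [10, 12, 14, 16, 30, 34, 38]
18 → replaces 30 → [10, 12, 14, 16, 18, 34, 38]
20 → replaces 34 → [10, 12, 14, 16, 18, 20, 38]
22 → replaces 38 → [10, 12, 14, 16, 18, 20, 22]
5 → replaces 10 → [5, 12, 14, 16, 18, 20, 22]
5 → already a tail → [5, 12, 14, 16, 18, 20, 22]
36 → extends → [5, 12, 14, 16, 18, 20, 22, 36]
Eight tails, so the longest strictly increasing subsequence has length 8 (e.g. 10, 12, 14, 16, 18, 20, 22, 36).

8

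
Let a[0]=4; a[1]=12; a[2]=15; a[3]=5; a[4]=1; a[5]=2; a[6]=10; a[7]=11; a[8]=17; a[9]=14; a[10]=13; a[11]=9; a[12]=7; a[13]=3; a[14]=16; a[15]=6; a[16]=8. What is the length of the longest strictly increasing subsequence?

6

Track the smallest tail for each achievable length (strict):
4 → extends → [4]
12 → extends → [4, 12]
15 → extends → [4, 12, 15]
5 → replaces 12 → [4, 5, 15]
1 → replaces 4 → [1, 5, 15]
2 → replaces 5 → [1, 2, 15]
10 → replaces 15 → [1, 2, 10]
11 → extends → [1, 2, 10, 11]
17 → extends → [1, 2, 10, 11, 17]
14 → replaces 17 → [1, 2, 10, 11, 14]
13 → replaces 14 → [1, 2, 10, 11, 13]
9 → replaces 10 → [1, 2, 9, 11, 13]
7 → replaces 9 → [1, 2, 7, 11, 13]
3 → replaces 7 → [1, 2, 3, 11, 13]
16 → extends → [1, 2, 3, 11, 13, 16]
6 → replaces 11 → [1, 2, 3, 6, 13, 16]
8 → replaces 13 → [1, 2, 3, 6, 8, 16]
Six tails, so the longest strictly increasing subsequence has length 6 (e.g. 4, 5, 10, 11, 14, 16).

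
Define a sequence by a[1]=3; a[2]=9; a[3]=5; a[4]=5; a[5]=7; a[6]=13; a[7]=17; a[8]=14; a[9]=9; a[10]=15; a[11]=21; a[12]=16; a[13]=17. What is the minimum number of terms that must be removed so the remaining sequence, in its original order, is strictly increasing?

Fewest deletions = n − (longest strictly increasing subsequence).
i:      1  2  3  4  5  6  7  8  9 10 11 12 13
a[i]:   3  9  5  5  7 13 17 14  9 15 21 16 17
dp:     1  2  2  2  3  4  5  5  4  6  7  7  8
max dp = 8, so deletions = 13 − 8 = 5.

5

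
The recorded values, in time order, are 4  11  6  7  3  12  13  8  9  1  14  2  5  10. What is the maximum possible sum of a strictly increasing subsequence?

Let S[i] be the best sum of a strictly increasing subsequence ending at i:
i:      1  2  3  4  5  6  7  8  9 10 11 12 13 14
a[i]:   4 11  6  7  3 12 13  8  9  1 14  2  5 10
S:      4 15 10 17  3 29 42 25 34  1 56  3  9 44
Maximum is 56 (e.g. 4 + 6 + 7 + 12 + 13 + 14).

56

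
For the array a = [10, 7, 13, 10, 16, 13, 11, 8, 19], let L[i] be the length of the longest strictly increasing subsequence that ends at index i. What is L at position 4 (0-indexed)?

3

dp[i] = 1 + max{dp[j] : j<i, a[j]<a[i]} (or 1 if no such j):
i:      0  1  2  3  4  5  6  7  8
a[i]:  10  7 13 10 16 13 11  8 19
dp:     1  1  2  2  3  3  3  2  4
At index 4 the value is 3.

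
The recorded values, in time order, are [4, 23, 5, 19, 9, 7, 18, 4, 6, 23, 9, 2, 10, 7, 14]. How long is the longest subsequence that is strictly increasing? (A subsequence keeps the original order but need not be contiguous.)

6

Track the smallest tail for each achievable length (strict):
4 → extends → [4]
23 → extends → [4, 23]
5 → replaces 23 → [4, 5]
19 → extends → [4, 5, 19]
9 → replaces 19 → [4, 5, 9]
7 → replaces 9 → [4, 5, 7]
18 → extends → [4, 5, 7, 18]
4 → already a tail → [4, 5, 7, 18]
6 → replaces 7 → [4, 5, 6, 18]
23 → extends → [4, 5, 6, 18, 23]
9 → replaces 18 → [4, 5, 6, 9, 23]
2 → replaces 4 → [2, 5, 6, 9, 23]
10 → replaces 23 → [2, 5, 6, 9, 10]
7 → replaces 9 → [2, 5, 6, 7, 10]
14 → extends → [2, 5, 6, 7, 10, 14]
Six tails, so the longest strictly increasing subsequence has length 6 (e.g. 4, 5, 7, 9, 10, 14).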